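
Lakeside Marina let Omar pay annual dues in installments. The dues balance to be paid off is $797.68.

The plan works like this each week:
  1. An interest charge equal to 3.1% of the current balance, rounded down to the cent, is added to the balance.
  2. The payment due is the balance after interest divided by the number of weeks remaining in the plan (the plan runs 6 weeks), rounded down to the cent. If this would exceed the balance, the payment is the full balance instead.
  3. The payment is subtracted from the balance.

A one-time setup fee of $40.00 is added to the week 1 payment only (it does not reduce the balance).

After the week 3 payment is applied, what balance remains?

$437.10

Week 1: $797.68 +$24.72 interest = $822.40; pay $137.06 (+ $40.00 fee) → $685.34
Week 2: $685.34 +$21.24 interest = $706.58; pay $141.31 → $565.27
Week 3: $565.27 +$17.52 interest = $582.79; pay $145.69 → $437.10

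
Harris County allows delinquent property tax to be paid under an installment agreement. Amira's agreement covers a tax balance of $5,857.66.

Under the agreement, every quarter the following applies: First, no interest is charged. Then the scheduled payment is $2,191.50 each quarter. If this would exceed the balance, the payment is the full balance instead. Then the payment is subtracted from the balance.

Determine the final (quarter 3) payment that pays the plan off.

Quarter 1: opening $5,857.66; payment $2,191.50; balance $3,666.16
Quarter 2: opening $3,666.16; payment $2,191.50; balance $1,474.66
Quarter 3: opening $1,474.66; payment $1,474.66; balance $0.00

$1,474.66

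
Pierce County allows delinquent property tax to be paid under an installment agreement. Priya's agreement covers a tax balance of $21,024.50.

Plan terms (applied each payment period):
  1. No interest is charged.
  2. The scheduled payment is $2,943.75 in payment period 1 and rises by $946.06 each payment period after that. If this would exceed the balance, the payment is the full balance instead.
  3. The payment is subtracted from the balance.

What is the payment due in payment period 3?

# | Opening | Payment | End bal
1 | $21,024.50 | $2,943.75 | $18,080.75
2 | $18,080.75 | $3,889.81 | $14,190.94
3 | $14,190.94 | $4,835.87 | $9,355.07

$4,835.87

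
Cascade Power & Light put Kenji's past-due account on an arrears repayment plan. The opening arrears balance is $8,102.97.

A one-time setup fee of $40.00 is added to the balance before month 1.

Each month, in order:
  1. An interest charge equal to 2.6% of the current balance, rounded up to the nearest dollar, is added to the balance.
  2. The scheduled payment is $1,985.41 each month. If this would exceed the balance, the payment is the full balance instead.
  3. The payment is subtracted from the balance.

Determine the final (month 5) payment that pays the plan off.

$788.33

Month 1: $8,142.97 +$212.00 interest = $8,354.97; pay $1,985.41 → $6,369.56
Month 2: $6,369.56 +$166.00 interest = $6,535.56; pay $1,985.41 → $4,550.15
Month 3: $4,550.15 +$119.00 interest = $4,669.15; pay $1,985.41 → $2,683.74
Month 4: $2,683.74 +$70.00 interest = $2,753.74; pay $1,985.41 → $768.33
Month 5: $768.33 +$20.00 interest = $788.33; pay $788.33 → $0.00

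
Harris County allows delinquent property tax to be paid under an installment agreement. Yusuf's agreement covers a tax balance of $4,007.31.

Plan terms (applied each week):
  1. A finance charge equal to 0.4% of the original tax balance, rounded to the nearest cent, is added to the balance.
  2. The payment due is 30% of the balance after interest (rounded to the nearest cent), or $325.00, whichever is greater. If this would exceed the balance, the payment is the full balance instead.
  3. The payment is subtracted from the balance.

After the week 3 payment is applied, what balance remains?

# | Opening | Interest | Payment | End bal
1 | $4,007.31 | $16.03 | $1,207.00 | $2,816.34
2 | $2,816.34 | $16.03 | $849.71 | $1,982.66
3 | $1,982.66 | $16.03 | $599.61 | $1,399.08

$1,399.08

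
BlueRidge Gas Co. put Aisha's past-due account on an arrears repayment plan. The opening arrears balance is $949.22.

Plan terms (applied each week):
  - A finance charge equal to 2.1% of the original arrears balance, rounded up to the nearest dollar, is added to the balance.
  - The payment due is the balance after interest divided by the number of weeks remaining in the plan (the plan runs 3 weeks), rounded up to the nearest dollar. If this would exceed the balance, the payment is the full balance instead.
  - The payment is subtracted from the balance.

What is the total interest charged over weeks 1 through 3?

# | Opening | Interest | Payment | End bal
1 | $949.22 | $20.00 | $324.00 | $645.22
2 | $645.22 | $20.00 | $333.00 | $332.22
3 | $332.22 | $20.00 | $352.22 | $0.00
Total interest: $20.00 + $20.00 + $20.00 = $60.00

$60.00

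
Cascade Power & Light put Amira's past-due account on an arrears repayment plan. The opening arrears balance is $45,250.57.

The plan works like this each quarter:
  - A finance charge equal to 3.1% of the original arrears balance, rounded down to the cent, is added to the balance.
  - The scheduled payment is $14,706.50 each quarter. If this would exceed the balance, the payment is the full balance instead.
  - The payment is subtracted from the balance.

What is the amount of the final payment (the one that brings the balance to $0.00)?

Quarter 1: opening $45,250.57; interest $1,402.76 → $46,653.33; payment $14,706.50; balance $31,946.83
Quarter 2: opening $31,946.83; interest $1,402.76 → $33,349.59; payment $14,706.50; balance $18,643.09
Quarter 3: opening $18,643.09; interest $1,402.76 → $20,045.85; payment $14,706.50; balance $5,339.35
Quarter 4: opening $5,339.35; interest $1,402.76 → $6,742.11; payment $6,742.11; balance $0.00

$6,742.11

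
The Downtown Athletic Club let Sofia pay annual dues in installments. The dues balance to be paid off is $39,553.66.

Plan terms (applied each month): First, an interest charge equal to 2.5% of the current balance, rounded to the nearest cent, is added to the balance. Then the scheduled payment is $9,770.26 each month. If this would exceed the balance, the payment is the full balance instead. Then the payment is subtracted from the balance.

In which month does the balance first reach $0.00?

5

# | Opening | Interest | Payment | End bal
1 | $39,553.66 | $988.84 | $9,770.26 | $30,772.24
2 | $30,772.24 | $769.31 | $9,770.26 | $21,771.29
3 | $21,771.29 | $544.28 | $9,770.26 | $12,545.31
4 | $12,545.31 | $313.63 | $9,770.26 | $3,088.68
5 | $3,088.68 | $77.22 | $3,165.90 | $0.00
Balance reaches $0.00 in month 5.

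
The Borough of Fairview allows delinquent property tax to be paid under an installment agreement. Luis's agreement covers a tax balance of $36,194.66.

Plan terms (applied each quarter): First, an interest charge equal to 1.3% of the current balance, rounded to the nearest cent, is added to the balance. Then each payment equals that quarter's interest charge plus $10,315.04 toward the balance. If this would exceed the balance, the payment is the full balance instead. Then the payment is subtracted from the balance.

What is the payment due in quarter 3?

Quarter 1: $36,194.66 +$470.53 interest = $36,665.19; pay $10,785.57 → $25,879.62
Quarter 2: $25,879.62 +$336.44 interest = $26,216.06; pay $10,651.48 → $15,564.58
Quarter 3: $15,564.58 +$202.34 interest = $15,766.92; pay $10,517.38 → $5,249.54

$10,517.38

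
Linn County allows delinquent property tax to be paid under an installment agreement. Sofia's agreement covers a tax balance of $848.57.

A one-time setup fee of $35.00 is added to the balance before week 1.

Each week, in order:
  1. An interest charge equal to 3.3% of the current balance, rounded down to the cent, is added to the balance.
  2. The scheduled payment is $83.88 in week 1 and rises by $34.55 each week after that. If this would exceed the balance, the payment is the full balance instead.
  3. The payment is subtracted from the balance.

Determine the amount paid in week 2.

$118.43

Week 1: $883.57 +$29.15 interest = $912.72; pay $83.88 → $828.84
Week 2: $828.84 +$27.35 interest = $856.19; pay $118.43 → $737.76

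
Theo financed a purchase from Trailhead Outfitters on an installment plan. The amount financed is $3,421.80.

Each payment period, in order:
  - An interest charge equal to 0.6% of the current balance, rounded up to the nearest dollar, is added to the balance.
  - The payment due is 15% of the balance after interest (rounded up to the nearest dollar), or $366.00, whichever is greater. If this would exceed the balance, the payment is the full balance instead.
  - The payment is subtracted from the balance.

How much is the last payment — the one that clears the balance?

$357.80

# | Opening | Interest | Payment | End bal
1 | $3,421.80 | $21.00 | $517.00 | $2,925.80
2 | $2,925.80 | $18.00 | $442.00 | $2,501.80
3 | $2,501.80 | $16.00 | $378.00 | $2,139.80
4 | $2,139.80 | $13.00 | $366.00 | $1,786.80
5 | $1,786.80 | $11.00 | $366.00 | $1,431.80
6 | $1,431.80 | $9.00 | $366.00 | $1,074.80
7 | $1,074.80 | $7.00 | $366.00 | $715.80
8 | $715.80 | $5.00 | $366.00 | $354.80
9 | $354.80 | $3.00 | $357.80 | $0.00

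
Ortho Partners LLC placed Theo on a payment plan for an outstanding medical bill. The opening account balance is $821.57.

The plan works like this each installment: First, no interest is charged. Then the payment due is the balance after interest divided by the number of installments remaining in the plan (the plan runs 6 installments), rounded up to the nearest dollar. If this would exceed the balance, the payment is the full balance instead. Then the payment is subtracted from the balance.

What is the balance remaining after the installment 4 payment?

# | Opening | Payment | End bal
1 | $821.57 | $137.00 | $684.57
2 | $684.57 | $137.00 | $547.57
3 | $547.57 | $137.00 | $410.57
4 | $410.57 | $137.00 | $273.57

$273.57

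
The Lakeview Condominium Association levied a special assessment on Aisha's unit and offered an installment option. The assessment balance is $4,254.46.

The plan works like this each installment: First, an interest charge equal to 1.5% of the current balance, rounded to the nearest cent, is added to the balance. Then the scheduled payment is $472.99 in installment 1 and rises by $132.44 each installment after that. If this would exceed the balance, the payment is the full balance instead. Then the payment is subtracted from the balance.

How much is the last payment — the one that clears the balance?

$813.91

# | Opening | Interest | Payment | End bal
1 | $4,254.46 | $63.82 | $472.99 | $3,845.29
2 | $3,845.29 | $57.68 | $605.43 | $3,297.54
3 | $3,297.54 | $49.46 | $737.87 | $2,609.13
4 | $2,609.13 | $39.14 | $870.31 | $1,777.96
5 | $1,777.96 | $26.67 | $1,002.75 | $801.88
6 | $801.88 | $12.03 | $813.91 | $0.00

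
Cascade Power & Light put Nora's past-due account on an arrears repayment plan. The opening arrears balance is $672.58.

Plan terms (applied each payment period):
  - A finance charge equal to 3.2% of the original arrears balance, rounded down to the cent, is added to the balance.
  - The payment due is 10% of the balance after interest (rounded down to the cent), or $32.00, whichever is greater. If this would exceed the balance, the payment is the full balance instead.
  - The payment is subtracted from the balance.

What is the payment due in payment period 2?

$64.62

Payment period 1: opening $672.58; interest $21.52 → $694.10; payment $69.41; balance $624.69
Payment period 2: opening $624.69; interest $21.52 → $646.21; payment $64.62; balance $581.59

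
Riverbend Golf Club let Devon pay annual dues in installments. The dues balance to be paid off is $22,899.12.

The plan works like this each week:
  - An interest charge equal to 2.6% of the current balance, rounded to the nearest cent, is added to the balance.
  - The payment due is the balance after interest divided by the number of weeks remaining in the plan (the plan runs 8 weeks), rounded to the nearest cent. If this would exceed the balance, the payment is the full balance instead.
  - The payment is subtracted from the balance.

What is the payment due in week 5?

Week 1: opening $22,899.12; interest $595.38 → $23,494.50; payment $2,936.81; balance $20,557.69
Week 2: opening $20,557.69; interest $534.50 → $21,092.19; payment $3,013.17; balance $18,079.02
Week 3: opening $18,079.02; interest $470.05 → $18,549.07; payment $3,091.51; balance $15,457.56
Week 4: opening $15,457.56; interest $401.90 → $15,859.46; payment $3,171.89; balance $12,687.57
Week 5: opening $12,687.57; interest $329.88 → $13,017.45; payment $3,254.36; balance $9,763.09

$3,254.36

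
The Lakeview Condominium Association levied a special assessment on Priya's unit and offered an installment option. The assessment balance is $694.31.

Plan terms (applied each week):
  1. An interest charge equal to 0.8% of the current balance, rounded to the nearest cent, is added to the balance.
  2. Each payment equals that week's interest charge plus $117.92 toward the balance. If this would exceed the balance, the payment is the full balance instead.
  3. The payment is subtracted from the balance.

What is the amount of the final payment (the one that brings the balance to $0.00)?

$105.55

Week 1: $694.31 +$5.55 interest = $699.86; pay $123.47 → $576.39
Week 2: $576.39 +$4.61 interest = $581.00; pay $122.53 → $458.47
Week 3: $458.47 +$3.67 interest = $462.14; pay $121.59 → $340.55
Week 4: $340.55 +$2.72 interest = $343.27; pay $120.64 → $222.63
Week 5: $222.63 +$1.78 interest = $224.41; pay $119.70 → $104.71
Week 6: $104.71 +$0.84 interest = $105.55; pay $105.55 → $0.00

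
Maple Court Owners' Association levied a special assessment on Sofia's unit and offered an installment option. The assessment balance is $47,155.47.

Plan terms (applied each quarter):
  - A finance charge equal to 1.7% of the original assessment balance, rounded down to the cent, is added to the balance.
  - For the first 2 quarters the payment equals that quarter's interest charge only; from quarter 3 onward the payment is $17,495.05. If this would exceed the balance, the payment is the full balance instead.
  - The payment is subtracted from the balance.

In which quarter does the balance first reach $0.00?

5

Quarter 1: opening $47,155.47; interest $801.64 → $47,957.11; payment $801.64; balance $47,155.47
Quarter 2: opening $47,155.47; interest $801.64 → $47,957.11; payment $801.64; balance $47,155.47
Quarter 3: opening $47,155.47; interest $801.64 → $47,957.11; payment $17,495.05; balance $30,462.06
Quarter 4: opening $30,462.06; interest $801.64 → $31,263.70; payment $17,495.05; balance $13,768.65
Quarter 5: opening $13,768.65; interest $801.64 → $14,570.29; payment $14,570.29; balance $0.00
Balance reaches $0.00 in quarter 5.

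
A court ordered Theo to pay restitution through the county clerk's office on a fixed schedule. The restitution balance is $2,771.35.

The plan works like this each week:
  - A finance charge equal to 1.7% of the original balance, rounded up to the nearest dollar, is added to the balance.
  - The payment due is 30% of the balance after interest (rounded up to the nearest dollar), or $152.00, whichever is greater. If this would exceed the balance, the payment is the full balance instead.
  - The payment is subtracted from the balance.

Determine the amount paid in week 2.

Week 1: opening $2,771.35; interest $48.00 → $2,819.35; payment $846.00; balance $1,973.35
Week 2: opening $1,973.35; interest $48.00 → $2,021.35; payment $607.00; balance $1,414.35

$607.00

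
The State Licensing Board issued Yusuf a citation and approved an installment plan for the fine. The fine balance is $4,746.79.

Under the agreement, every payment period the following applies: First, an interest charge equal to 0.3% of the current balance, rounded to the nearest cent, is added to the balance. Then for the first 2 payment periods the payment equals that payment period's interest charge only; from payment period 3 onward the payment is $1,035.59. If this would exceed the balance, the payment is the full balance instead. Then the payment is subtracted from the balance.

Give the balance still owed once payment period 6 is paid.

# | Opening | Interest | Payment | End bal
1 | $4,746.79 | $14.24 | $14.24 | $4,746.79
2 | $4,746.79 | $14.24 | $14.24 | $4,746.79
3 | $4,746.79 | $14.24 | $1,035.59 | $3,725.44
4 | $3,725.44 | $11.18 | $1,035.59 | $2,701.03
5 | $2,701.03 | $8.10 | $1,035.59 | $1,673.54
6 | $1,673.54 | $5.02 | $1,035.59 | $642.97

$642.97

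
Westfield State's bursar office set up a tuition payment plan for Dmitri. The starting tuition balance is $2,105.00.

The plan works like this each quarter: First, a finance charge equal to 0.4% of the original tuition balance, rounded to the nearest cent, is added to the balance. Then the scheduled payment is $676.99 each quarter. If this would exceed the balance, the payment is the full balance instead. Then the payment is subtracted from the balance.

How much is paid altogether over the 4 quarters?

Quarter 1: opening $2,105.00; interest $8.42 → $2,113.42; payment $676.99; balance $1,436.43
Quarter 2: opening $1,436.43; interest $8.42 → $1,444.85; payment $676.99; balance $767.86
Quarter 3: opening $767.86; interest $8.42 → $776.28; payment $676.99; balance $99.29
Quarter 4: opening $99.29; interest $8.42 → $107.71; payment $107.71; balance $0.00
Total paid: $2,138.68

$2,138.68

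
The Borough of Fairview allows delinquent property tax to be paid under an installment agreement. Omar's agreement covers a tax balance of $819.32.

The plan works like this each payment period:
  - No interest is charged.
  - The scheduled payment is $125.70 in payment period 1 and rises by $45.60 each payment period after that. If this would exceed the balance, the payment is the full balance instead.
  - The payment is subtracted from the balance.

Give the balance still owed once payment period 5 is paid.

Payment period 1: opening $819.32; payment $125.70; balance $693.62
Payment period 2: opening $693.62; payment $171.30; balance $522.32
Payment period 3: opening $522.32; payment $216.90; balance $305.42
Payment period 4: opening $305.42; payment $262.50; balance $42.92
Payment period 5: opening $42.92; payment $42.92; balance $0.00

$0.00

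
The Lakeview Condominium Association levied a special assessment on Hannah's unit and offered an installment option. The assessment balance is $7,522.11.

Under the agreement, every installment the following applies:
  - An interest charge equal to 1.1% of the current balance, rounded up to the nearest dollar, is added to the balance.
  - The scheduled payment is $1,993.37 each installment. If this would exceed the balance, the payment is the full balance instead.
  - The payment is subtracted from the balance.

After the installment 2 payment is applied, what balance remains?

Installment 1: opening $7,522.11; interest $83.00 → $7,605.11; payment $1,993.37; balance $5,611.74
Installment 2: opening $5,611.74; interest $62.00 → $5,673.74; payment $1,993.37; balance $3,680.37

$3,680.37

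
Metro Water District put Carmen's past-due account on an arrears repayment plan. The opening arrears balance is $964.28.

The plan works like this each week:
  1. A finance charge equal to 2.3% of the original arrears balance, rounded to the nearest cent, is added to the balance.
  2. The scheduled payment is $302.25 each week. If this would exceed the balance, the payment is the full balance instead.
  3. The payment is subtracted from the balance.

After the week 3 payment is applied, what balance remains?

# | Opening | Interest | Payment | End bal
1 | $964.28 | $22.18 | $302.25 | $684.21
2 | $684.21 | $22.18 | $302.25 | $404.14
3 | $404.14 | $22.18 | $302.25 | $124.07

$124.07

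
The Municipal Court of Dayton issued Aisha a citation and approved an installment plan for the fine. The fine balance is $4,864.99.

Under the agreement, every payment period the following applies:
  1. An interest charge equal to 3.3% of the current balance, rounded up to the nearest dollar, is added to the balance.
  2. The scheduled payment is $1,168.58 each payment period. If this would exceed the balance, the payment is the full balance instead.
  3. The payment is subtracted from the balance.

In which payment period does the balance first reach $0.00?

5

Payment period 1: opening $4,864.99; interest $161.00 → $5,025.99; payment $1,168.58; balance $3,857.41
Payment period 2: opening $3,857.41; interest $128.00 → $3,985.41; payment $1,168.58; balance $2,816.83
Payment period 3: opening $2,816.83; interest $93.00 → $2,909.83; payment $1,168.58; balance $1,741.25
Payment period 4: opening $1,741.25; interest $58.00 → $1,799.25; payment $1,168.58; balance $630.67
Payment period 5: opening $630.67; interest $21.00 → $651.67; payment $651.67; balance $0.00
Balance reaches $0.00 in payment period 5.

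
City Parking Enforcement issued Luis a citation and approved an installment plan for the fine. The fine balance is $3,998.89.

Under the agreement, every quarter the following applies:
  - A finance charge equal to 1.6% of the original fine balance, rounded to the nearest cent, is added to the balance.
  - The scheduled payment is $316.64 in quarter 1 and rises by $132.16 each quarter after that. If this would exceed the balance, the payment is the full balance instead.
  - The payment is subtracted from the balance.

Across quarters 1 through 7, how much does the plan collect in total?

# | Opening | Interest | Payment | End bal
1 | $3,998.89 | $63.98 | $316.64 | $3,746.23
2 | $3,746.23 | $63.98 | $448.80 | $3,361.41
3 | $3,361.41 | $63.98 | $580.96 | $2,844.43
4 | $2,844.43 | $63.98 | $713.12 | $2,195.29
5 | $2,195.29 | $63.98 | $845.28 | $1,413.99
6 | $1,413.99 | $63.98 | $977.44 | $500.53
7 | $500.53 | $63.98 | $564.51 | $0.00
Total paid: $4,446.75

$4,446.75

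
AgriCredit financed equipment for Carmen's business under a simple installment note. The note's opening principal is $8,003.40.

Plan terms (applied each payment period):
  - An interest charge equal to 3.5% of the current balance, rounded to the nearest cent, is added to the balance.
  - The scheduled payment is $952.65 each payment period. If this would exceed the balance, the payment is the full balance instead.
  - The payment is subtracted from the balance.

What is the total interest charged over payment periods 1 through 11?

$1,640.76

Payment period 1: $8,003.40 +$280.12 interest = $8,283.52; pay $952.65 → $7,330.87
Payment period 2: $7,330.87 +$256.58 interest = $7,587.45; pay $952.65 → $6,634.80
Payment period 3: $6,634.80 +$232.22 interest = $6,867.02; pay $952.65 → $5,914.37
Payment period 4: $5,914.37 +$207.00 interest = $6,121.37; pay $952.65 → $5,168.72
Payment period 5: $5,168.72 +$180.91 interest = $5,349.63; pay $952.65 → $4,396.98
Payment period 6: $4,396.98 +$153.89 interest = $4,550.87; pay $952.65 → $3,598.22
Payment period 7: $3,598.22 +$125.94 interest = $3,724.16; pay $952.65 → $2,771.51
Payment period 8: $2,771.51 +$97.00 interest = $2,868.51; pay $952.65 → $1,915.86
Payment period 9: $1,915.86 +$67.06 interest = $1,982.92; pay $952.65 → $1,030.27
Payment period 10: $1,030.27 +$36.06 interest = $1,066.33; pay $952.65 → $113.68
Payment period 11: $113.68 +$3.98 interest = $117.66; pay $117.66 → $0.00
Total interest: $280.12 + $256.58 + $232.22 + $207.00 + $180.91 + $153.89 + $125.94 + $97.00 + $67.06 + $36.06 + $3.98 = $1,640.76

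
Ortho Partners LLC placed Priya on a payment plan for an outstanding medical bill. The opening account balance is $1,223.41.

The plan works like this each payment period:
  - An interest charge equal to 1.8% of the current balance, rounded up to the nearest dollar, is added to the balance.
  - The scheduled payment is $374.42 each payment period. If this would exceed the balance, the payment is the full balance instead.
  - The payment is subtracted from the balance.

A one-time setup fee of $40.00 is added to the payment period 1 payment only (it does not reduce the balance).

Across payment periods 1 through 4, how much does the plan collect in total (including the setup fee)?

$1,315.41

Payment period 1: $1,223.41 +$23.00 interest = $1,246.41; pay $374.42 (+ $40.00 fee) → $871.99
Payment period 2: $871.99 +$16.00 interest = $887.99; pay $374.42 → $513.57
Payment period 3: $513.57 +$10.00 interest = $523.57; pay $374.42 → $149.15
Payment period 4: $149.15 +$3.00 interest = $152.15; pay $152.15 → $0.00
Total paid: $1,315.41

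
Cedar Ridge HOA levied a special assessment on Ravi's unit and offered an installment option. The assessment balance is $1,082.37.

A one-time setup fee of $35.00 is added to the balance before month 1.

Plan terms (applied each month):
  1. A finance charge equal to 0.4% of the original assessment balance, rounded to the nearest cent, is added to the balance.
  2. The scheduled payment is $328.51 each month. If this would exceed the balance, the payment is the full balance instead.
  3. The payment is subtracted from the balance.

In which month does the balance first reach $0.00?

4

Month 1: opening $1,117.37; interest $4.33 → $1,121.70; payment $328.51; balance $793.19
Month 2: opening $793.19; interest $4.33 → $797.52; payment $328.51; balance $469.01
Month 3: opening $469.01; interest $4.33 → $473.34; payment $328.51; balance $144.83
Month 4: opening $144.83; interest $4.33 → $149.16; payment $149.16; balance $0.00
Balance reaches $0.00 in month 4.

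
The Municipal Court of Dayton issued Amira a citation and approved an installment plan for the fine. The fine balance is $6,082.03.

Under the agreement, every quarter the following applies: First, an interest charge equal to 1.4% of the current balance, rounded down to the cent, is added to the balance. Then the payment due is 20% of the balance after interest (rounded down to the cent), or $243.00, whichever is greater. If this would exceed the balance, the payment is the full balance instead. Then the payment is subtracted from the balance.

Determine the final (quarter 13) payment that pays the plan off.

Quarter 1: $6,082.03 +$85.14 interest = $6,167.17; pay $1,233.43 → $4,933.74
Quarter 2: $4,933.74 +$69.07 interest = $5,002.81; pay $1,000.56 → $4,002.25
Quarter 3: $4,002.25 +$56.03 interest = $4,058.28; pay $811.65 → $3,246.63
Quarter 4: $3,246.63 +$45.45 interest = $3,292.08; pay $658.41 → $2,633.67
Quarter 5: $2,633.67 +$36.87 interest = $2,670.54; pay $534.10 → $2,136.44
Quarter 6: $2,136.44 +$29.91 interest = $2,166.35; pay $433.27 → $1,733.08
Quarter 7: $1,733.08 +$24.26 interest = $1,757.34; pay $351.46 → $1,405.88
Quarter 8: $1,405.88 +$19.68 interest = $1,425.56; pay $285.11 → $1,140.45
Quarter 9: $1,140.45 +$15.96 interest = $1,156.41; pay $243.00 → $913.41
Quarter 10: $913.41 +$12.78 interest = $926.19; pay $243.00 → $683.19
Quarter 11: $683.19 +$9.56 interest = $692.75; pay $243.00 → $449.75
Quarter 12: $449.75 +$6.29 interest = $456.04; pay $243.00 → $213.04
Quarter 13: $213.04 +$2.98 interest = $216.02; pay $216.02 → $0.00

$216.02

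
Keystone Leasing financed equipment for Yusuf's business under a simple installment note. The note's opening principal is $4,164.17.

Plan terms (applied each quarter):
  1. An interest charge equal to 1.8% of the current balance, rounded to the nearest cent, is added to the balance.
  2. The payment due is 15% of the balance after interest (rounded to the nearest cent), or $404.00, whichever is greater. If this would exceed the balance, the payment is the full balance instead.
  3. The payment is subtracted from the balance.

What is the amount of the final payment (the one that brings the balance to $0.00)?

Quarter 1: opening $4,164.17; interest $74.96 → $4,239.13; payment $635.87; balance $3,603.26
Quarter 2: opening $3,603.26; interest $64.86 → $3,668.12; payment $550.22; balance $3,117.90
Quarter 3: opening $3,117.90; interest $56.12 → $3,174.02; payment $476.10; balance $2,697.92
Quarter 4: opening $2,697.92; interest $48.56 → $2,746.48; payment $411.97; balance $2,334.51
Quarter 5: opening $2,334.51; interest $42.02 → $2,376.53; payment $404.00; balance $1,972.53
Quarter 6: opening $1,972.53; interest $35.51 → $2,008.04; payment $404.00; balance $1,604.04
Quarter 7: opening $1,604.04; interest $28.87 → $1,632.91; payment $404.00; balance $1,228.91
Quarter 8: opening $1,228.91; interest $22.12 → $1,251.03; payment $404.00; balance $847.03
Quarter 9: opening $847.03; interest $15.25 → $862.28; payment $404.00; balance $458.28
Quarter 10: opening $458.28; interest $8.25 → $466.53; payment $404.00; balance $62.53
Quarter 11: opening $62.53; interest $1.13 → $63.66; payment $63.66; balance $0.00

$63.66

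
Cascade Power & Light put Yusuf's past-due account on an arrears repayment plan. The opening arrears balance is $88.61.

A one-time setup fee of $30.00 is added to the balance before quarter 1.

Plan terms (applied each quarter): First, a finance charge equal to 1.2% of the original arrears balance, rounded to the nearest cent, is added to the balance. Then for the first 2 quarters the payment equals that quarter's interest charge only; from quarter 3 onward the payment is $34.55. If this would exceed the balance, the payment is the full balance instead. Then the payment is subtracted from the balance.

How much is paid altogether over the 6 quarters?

Quarter 1: $118.61 +$1.06 interest = $119.67; pay $1.06 → $118.61
Quarter 2: $118.61 +$1.06 interest = $119.67; pay $1.06 → $118.61
Quarter 3: $118.61 +$1.06 interest = $119.67; pay $34.55 → $85.12
Quarter 4: $85.12 +$1.06 interest = $86.18; pay $34.55 → $51.63
Quarter 5: $51.63 +$1.06 interest = $52.69; pay $34.55 → $18.14
Quarter 6: $18.14 +$1.06 interest = $19.20; pay $19.20 → $0.00
Total paid: $124.97

$124.97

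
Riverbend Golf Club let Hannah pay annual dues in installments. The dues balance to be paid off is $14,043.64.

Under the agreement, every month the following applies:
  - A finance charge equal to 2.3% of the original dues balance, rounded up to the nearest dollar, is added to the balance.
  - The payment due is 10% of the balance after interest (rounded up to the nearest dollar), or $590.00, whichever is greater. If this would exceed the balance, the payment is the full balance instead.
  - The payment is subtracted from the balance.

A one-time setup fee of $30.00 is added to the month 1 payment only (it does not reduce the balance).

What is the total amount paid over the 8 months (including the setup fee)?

Month 1: opening $14,043.64; interest $324.00 → $14,367.64; payment $1,437.00 (+ $30.00 fee); balance $12,930.64
Month 2: opening $12,930.64; interest $324.00 → $13,254.64; payment $1,326.00; balance $11,928.64
Month 3: opening $11,928.64; interest $324.00 → $12,252.64; payment $1,226.00; balance $11,026.64
Month 4: opening $11,026.64; interest $324.00 → $11,350.64; payment $1,136.00; balance $10,214.64
Month 5: opening $10,214.64; interest $324.00 → $10,538.64; payment $1,054.00; balance $9,484.64
Month 6: opening $9,484.64; interest $324.00 → $9,808.64; payment $981.00; balance $8,827.64
Month 7: opening $8,827.64; interest $324.00 → $9,151.64; payment $916.00; balance $8,235.64
Month 8: opening $8,235.64; interest $324.00 → $8,559.64; payment $856.00; balance $7,703.64
Total paid: $8,962.00

$8,962.00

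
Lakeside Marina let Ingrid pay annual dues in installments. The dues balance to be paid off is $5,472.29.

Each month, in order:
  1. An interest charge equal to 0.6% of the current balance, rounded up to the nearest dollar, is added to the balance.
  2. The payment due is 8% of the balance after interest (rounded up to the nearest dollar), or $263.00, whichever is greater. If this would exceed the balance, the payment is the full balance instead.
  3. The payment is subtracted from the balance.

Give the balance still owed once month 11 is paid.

$2,201.29

# | Opening | Interest | Payment | End bal
1 | $5,472.29 | $33.00 | $441.00 | $5,064.29
2 | $5,064.29 | $31.00 | $408.00 | $4,687.29
3 | $4,687.29 | $29.00 | $378.00 | $4,338.29
4 | $4,338.29 | $27.00 | $350.00 | $4,015.29
5 | $4,015.29 | $25.00 | $324.00 | $3,716.29
6 | $3,716.29 | $23.00 | $300.00 | $3,439.29
7 | $3,439.29 | $21.00 | $277.00 | $3,183.29
8 | $3,183.29 | $20.00 | $263.00 | $2,940.29
9 | $2,940.29 | $18.00 | $263.00 | $2,695.29
10 | $2,695.29 | $17.00 | $263.00 | $2,449.29
11 | $2,449.29 | $15.00 | $263.00 | $2,201.29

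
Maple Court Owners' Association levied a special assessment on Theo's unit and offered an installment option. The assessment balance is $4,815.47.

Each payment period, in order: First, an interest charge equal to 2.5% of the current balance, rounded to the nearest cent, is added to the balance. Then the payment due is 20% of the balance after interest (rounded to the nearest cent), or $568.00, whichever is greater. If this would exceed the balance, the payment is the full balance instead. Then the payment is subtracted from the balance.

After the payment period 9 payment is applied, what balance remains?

# | Opening | Interest | Payment | End bal
1 | $4,815.47 | $120.39 | $987.17 | $3,948.69
2 | $3,948.69 | $98.72 | $809.48 | $3,237.93
3 | $3,237.93 | $80.95 | $663.78 | $2,655.10
4 | $2,655.10 | $66.38 | $568.00 | $2,153.48
5 | $2,153.48 | $53.84 | $568.00 | $1,639.32
6 | $1,639.32 | $40.98 | $568.00 | $1,112.30
7 | $1,112.30 | $27.81 | $568.00 | $572.11
8 | $572.11 | $14.30 | $568.00 | $18.41
9 | $18.41 | $0.46 | $18.87 | $0.00

$0.00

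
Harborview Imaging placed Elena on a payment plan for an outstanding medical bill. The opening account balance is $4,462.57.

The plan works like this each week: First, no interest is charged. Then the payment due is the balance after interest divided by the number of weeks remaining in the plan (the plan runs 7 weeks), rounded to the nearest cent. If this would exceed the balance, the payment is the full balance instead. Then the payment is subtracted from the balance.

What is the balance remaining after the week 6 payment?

$637.51

Week 1: opening $4,462.57; payment $637.51; balance $3,825.06
Week 2: opening $3,825.06; payment $637.51; balance $3,187.55
Week 3: opening $3,187.55; payment $637.51; balance $2,550.04
Week 4: opening $2,550.04; payment $637.51; balance $1,912.53
Week 5: opening $1,912.53; payment $637.51; balance $1,275.02
Week 6: opening $1,275.02; payment $637.51; balance $637.51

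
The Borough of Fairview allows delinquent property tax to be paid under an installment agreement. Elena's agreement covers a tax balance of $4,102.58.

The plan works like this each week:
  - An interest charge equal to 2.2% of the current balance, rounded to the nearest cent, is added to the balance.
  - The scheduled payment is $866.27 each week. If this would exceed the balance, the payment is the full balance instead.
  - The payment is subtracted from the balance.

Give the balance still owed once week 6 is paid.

# | Opening | Interest | Payment | End bal
1 | $4,102.58 | $90.26 | $866.27 | $3,326.57
2 | $3,326.57 | $73.18 | $866.27 | $2,533.48
3 | $2,533.48 | $55.74 | $866.27 | $1,722.95
4 | $1,722.95 | $37.90 | $866.27 | $894.58
5 | $894.58 | $19.68 | $866.27 | $47.99
6 | $47.99 | $1.06 | $49.05 | $0.00

$0.00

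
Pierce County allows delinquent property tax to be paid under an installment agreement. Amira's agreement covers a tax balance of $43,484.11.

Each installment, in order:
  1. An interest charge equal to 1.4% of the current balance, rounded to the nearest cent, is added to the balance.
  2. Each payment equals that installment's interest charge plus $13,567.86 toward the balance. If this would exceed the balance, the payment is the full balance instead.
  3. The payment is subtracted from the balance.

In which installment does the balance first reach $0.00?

Installment 1: $43,484.11 +$608.78 interest = $44,092.89; pay $14,176.64 → $29,916.25
Installment 2: $29,916.25 +$418.83 interest = $30,335.08; pay $13,986.69 → $16,348.39
Installment 3: $16,348.39 +$228.88 interest = $16,577.27; pay $13,796.74 → $2,780.53
Installment 4: $2,780.53 +$38.93 interest = $2,819.46; pay $2,819.46 → $0.00
Balance reaches $0.00 in installment 4.

4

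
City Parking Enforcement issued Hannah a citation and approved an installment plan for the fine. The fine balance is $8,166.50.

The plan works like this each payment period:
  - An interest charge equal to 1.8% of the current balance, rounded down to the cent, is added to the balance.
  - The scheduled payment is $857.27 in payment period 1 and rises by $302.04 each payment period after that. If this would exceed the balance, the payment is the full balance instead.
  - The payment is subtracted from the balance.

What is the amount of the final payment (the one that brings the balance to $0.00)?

Payment period 1: opening $8,166.50; interest $146.99 → $8,313.49; payment $857.27; balance $7,456.22
Payment period 2: opening $7,456.22; interest $134.21 → $7,590.43; payment $1,159.31; balance $6,431.12
Payment period 3: opening $6,431.12; interest $115.76 → $6,546.88; payment $1,461.35; balance $5,085.53
Payment period 4: opening $5,085.53; interest $91.53 → $5,177.06; payment $1,763.39; balance $3,413.67
Payment period 5: opening $3,413.67; interest $61.44 → $3,475.11; payment $2,065.43; balance $1,409.68
Payment period 6: opening $1,409.68; interest $25.37 → $1,435.05; payment $1,435.05; balance $0.00

$1,435.05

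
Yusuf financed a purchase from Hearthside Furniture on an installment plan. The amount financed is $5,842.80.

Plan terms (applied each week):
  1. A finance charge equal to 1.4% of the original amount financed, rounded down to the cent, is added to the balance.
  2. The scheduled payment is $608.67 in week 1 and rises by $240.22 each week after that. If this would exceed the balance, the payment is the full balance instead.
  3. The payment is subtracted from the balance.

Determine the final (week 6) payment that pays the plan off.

$887.99

Week 1: $5,842.80 +$81.79 interest = $5,924.59; pay $608.67 → $5,315.92
Week 2: $5,315.92 +$81.79 interest = $5,397.71; pay $848.89 → $4,548.82
Week 3: $4,548.82 +$81.79 interest = $4,630.61; pay $1,089.11 → $3,541.50
Week 4: $3,541.50 +$81.79 interest = $3,623.29; pay $1,329.33 → $2,293.96
Week 5: $2,293.96 +$81.79 interest = $2,375.75; pay $1,569.55 → $806.20
Week 6: $806.20 +$81.79 interest = $887.99; pay $887.99 → $0.00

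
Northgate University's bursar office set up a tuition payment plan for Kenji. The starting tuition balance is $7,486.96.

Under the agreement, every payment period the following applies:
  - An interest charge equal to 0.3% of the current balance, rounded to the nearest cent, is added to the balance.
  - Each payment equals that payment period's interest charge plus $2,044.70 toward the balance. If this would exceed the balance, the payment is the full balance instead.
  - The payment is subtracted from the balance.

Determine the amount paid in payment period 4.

$1,356.92

Payment period 1: $7,486.96 +$22.46 interest = $7,509.42; pay $2,067.16 → $5,442.26
Payment period 2: $5,442.26 +$16.33 interest = $5,458.59; pay $2,061.03 → $3,397.56
Payment period 3: $3,397.56 +$10.19 interest = $3,407.75; pay $2,054.89 → $1,352.86
Payment period 4: $1,352.86 +$4.06 interest = $1,356.92; pay $1,356.92 → $0.00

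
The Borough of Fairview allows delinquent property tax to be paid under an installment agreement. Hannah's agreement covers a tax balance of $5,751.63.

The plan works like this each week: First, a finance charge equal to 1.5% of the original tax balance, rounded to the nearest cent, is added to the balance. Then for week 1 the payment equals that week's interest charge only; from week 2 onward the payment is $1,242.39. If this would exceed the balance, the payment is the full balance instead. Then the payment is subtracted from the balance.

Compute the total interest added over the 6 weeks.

$517.62

Week 1: $5,751.63 +$86.27 interest = $5,837.90; pay $86.27 → $5,751.63
Week 2: $5,751.63 +$86.27 interest = $5,837.90; pay $1,242.39 → $4,595.51
Week 3: $4,595.51 +$86.27 interest = $4,681.78; pay $1,242.39 → $3,439.39
Week 4: $3,439.39 +$86.27 interest = $3,525.66; pay $1,242.39 → $2,283.27
Week 5: $2,283.27 +$86.27 interest = $2,369.54; pay $1,242.39 → $1,127.15
Week 6: $1,127.15 +$86.27 interest = $1,213.42; pay $1,213.42 → $0.00
Total interest: $86.27 + $86.27 + $86.27 + $86.27 + $86.27 + $86.27 = $517.62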